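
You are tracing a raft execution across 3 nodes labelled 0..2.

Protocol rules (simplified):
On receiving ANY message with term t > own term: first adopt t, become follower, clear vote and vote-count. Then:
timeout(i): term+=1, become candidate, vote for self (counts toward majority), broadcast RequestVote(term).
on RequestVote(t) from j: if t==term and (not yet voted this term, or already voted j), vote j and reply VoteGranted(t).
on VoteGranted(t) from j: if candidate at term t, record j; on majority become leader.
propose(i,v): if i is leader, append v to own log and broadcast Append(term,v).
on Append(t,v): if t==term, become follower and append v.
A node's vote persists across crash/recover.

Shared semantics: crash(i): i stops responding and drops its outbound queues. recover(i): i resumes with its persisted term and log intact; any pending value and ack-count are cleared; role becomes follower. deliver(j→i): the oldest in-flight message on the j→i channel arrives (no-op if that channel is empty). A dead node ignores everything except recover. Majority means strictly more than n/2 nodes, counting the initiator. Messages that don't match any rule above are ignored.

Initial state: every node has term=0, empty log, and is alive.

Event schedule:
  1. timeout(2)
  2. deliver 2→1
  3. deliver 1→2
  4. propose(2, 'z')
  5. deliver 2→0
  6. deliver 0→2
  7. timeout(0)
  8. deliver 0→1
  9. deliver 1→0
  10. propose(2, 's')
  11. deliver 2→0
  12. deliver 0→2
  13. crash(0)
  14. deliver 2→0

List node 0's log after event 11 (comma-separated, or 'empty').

empty

e1 timeout(2): 2[cand,t=1,-]
e2 deliver 2→1: 1[foll,t=1,-]
e3 deliver 1→2: 2[lead,t=1,-]
e4 propose(2,'z'): 2[lead,t=1,z]
e5 deliver 2→0: 0[foll,t=1,-]
e6 deliver 0→2: ·
e7 timeout(0): 0[cand,t=2,-]
e8 deliver 0→1: 1[foll,t=2,-]
e9 deliver 1→0: 0[lead,t=2,-]
e10 propose(2,'s'): 2[lead,t=1,z,s]
e11 deliver 2→0: ·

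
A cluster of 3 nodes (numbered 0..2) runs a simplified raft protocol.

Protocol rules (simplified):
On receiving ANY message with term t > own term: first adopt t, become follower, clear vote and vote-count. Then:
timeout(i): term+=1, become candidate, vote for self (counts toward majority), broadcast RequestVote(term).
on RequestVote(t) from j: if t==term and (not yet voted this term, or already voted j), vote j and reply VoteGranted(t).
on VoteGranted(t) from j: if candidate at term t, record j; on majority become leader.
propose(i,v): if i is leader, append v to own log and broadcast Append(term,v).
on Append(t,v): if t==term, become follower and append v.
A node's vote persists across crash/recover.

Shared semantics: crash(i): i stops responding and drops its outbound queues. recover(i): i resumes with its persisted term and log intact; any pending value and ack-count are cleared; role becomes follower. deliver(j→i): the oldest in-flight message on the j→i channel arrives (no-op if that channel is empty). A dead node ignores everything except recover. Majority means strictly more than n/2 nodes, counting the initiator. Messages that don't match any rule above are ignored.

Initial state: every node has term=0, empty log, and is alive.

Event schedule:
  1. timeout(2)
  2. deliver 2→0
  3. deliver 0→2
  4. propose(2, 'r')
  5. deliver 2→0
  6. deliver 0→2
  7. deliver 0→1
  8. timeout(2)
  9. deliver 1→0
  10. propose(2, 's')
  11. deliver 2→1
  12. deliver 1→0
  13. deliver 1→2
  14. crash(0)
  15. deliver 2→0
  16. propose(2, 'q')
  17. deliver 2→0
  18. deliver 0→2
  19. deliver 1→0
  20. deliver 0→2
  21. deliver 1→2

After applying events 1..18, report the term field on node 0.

1

e1 timeout(2): 2[cand,t=1,-]
e2 deliver 2→0: 0[foll,t=1,-]
e3 deliver 0→2: 2[lead,t=1,-]
e4 propose(2,'r'): 2[lead,t=1,r]
e5 deliver 2→0: 0[foll,t=1,r]
e6 deliver 0→2: ·
e7 deliver 0→1: ·
e8 timeout(2): 2[cand,t=2,r]
e9 deliver 1→0: ·
e10 propose(2,'s'): ·
e11 deliver 2→1: 1[foll,t=1,-]
e12 deliver 1→0: ·
e13 deliver 1→2: ·
e14 crash(0): 0[✗foll,t=1,r]
e15 deliver 2→0: ·
e16 propose(2,'q'): ·
e17 deliver 2→0: ·
e18 deliver 0→2: ·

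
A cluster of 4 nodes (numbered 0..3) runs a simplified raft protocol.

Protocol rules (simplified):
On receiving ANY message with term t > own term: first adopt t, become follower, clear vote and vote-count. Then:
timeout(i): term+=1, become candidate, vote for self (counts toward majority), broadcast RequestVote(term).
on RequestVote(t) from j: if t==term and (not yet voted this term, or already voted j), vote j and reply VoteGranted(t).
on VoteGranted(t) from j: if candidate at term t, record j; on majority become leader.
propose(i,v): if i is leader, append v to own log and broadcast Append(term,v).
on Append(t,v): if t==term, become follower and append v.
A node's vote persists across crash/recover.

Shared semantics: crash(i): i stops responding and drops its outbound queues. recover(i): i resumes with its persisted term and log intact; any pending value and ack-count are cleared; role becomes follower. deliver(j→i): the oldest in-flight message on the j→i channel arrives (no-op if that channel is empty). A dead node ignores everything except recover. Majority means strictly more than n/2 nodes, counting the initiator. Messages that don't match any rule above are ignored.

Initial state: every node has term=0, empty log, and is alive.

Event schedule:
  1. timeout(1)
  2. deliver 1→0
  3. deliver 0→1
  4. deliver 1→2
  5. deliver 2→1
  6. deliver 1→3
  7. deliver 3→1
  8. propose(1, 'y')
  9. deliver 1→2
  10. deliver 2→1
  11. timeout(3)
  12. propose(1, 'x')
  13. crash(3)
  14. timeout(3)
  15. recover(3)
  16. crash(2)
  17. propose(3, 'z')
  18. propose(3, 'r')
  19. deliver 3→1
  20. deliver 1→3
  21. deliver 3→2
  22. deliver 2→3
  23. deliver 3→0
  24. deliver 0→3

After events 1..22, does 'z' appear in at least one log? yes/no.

step 1 timeout(1): 1={cand,t=1,log=-}
step 2 deliver 1→0: 0={foll,t=1,log=-}
step 3 deliver 0→1: —
step 4 deliver 1→2: 2={foll,t=1,log=-}
step 5 deliver 2→1: 1={lead,t=1,log=-}
step 6 deliver 1→3: 3={foll,t=1,log=-}
step 7 deliver 3→1: —
step 8 propose(1,'y'): 1={lead,t=1,log=y}
step 9 deliver 1→2: 2={foll,t=1,log=y}
step 10 deliver 2→1: —
step 11 timeout(3): 3={cand,t=2,log=-}
step 12 propose(1,'x'): 1={lead,t=1,log=y,x}
step 13 crash(3): 3={✗cand,t=2,log=-}
step 14 timeout(3): —
step 15 recover(3): 3={foll,t=2,log=-}
step 16 crash(2): 2={✗foll,t=1,log=y}
step 17 propose(3,'z'): —
step 18 propose(3,'r'): —
step 19 deliver 3→1: —
step 20 deliver 1→3: —
step 21 deliver 3→2: —
step 22 deliver 2→3: —

no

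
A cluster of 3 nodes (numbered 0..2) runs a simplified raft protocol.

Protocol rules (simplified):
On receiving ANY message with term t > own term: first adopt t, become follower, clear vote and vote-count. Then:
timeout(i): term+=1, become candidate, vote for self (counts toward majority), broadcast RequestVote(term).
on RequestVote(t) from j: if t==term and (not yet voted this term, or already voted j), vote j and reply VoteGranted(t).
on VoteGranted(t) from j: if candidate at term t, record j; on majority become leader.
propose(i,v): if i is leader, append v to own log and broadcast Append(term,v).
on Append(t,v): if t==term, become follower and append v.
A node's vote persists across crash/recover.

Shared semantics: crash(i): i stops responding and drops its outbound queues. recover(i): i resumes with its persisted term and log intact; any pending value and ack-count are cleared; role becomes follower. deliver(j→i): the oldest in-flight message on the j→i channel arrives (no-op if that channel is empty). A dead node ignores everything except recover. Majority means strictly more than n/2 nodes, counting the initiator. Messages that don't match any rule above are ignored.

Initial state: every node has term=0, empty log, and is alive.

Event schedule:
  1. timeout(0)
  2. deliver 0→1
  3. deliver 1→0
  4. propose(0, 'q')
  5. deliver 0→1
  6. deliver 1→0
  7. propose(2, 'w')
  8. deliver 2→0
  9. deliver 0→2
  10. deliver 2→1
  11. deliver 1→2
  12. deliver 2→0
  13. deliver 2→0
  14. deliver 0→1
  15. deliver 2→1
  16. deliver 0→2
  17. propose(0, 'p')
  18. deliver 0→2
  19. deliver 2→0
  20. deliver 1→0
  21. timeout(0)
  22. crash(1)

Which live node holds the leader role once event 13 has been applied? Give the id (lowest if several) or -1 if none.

[1] timeout(0) → N0(cand t1 [-])
[2] deliver 0→1 → N1(foll t1 [-])
[3] deliver 1→0 → N0(lead t1 [-])
[4] propose(0,'q') → N0(lead t1 [q])
[5] deliver 0→1 → N1(foll t1 [q])
[6] deliver 1→0 → ∅
[7] propose(2,'w') → ∅
[8] deliver 2→0 → ∅
[9] deliver 0→2 → N2(foll t1 [-])
[10] deliver 2→1 → ∅
[11] deliver 1→2 → ∅
[12] deliver 2→0 → ∅
[13] deliver 2→0 → ∅

0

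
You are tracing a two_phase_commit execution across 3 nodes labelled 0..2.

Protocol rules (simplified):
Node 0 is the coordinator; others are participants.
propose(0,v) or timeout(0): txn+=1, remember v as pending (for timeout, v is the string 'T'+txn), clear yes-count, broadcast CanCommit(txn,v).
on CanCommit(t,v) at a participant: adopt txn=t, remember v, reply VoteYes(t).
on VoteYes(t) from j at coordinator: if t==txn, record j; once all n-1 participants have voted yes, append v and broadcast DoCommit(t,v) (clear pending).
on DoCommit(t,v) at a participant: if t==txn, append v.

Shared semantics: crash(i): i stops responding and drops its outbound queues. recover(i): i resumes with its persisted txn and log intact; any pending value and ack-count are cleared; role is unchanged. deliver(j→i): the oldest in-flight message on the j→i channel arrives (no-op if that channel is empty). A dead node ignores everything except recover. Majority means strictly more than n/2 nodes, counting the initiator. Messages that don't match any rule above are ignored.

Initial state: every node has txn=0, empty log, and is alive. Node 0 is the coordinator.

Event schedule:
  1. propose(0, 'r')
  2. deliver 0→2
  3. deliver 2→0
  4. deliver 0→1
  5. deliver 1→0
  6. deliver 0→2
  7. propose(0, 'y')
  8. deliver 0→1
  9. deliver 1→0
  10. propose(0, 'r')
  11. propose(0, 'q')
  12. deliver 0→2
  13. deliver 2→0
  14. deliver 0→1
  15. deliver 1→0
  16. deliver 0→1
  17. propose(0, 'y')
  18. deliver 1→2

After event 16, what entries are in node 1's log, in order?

r

1. propose(0,'r'):  <0:coor t1 ->
2. deliver 0→2:  <2:part t1 ->
3. deliver 2→0:  nop
4. deliver 0→1:  <1:part t1 ->
5. deliver 1→0:  <0:coor t1 r>
6. deliver 0→2:  <2:part t1 r>
7. propose(0,'y'):  <0:coor t2 r>
8. deliver 0→1:  <1:part t1 r>
9. deliver 1→0:  nop
10. propose(0,'r'):  <0:coor t3 r>
11. propose(0,'q'):  <0:coor t4 r>
12. deliver 0→2:  <2:part t2 r>
13. deliver 2→0:  nop
14. deliver 0→1:  <1:part t2 r>
15. deliver 1→0:  nop
16. deliver 0→1:  <1:part t3 r>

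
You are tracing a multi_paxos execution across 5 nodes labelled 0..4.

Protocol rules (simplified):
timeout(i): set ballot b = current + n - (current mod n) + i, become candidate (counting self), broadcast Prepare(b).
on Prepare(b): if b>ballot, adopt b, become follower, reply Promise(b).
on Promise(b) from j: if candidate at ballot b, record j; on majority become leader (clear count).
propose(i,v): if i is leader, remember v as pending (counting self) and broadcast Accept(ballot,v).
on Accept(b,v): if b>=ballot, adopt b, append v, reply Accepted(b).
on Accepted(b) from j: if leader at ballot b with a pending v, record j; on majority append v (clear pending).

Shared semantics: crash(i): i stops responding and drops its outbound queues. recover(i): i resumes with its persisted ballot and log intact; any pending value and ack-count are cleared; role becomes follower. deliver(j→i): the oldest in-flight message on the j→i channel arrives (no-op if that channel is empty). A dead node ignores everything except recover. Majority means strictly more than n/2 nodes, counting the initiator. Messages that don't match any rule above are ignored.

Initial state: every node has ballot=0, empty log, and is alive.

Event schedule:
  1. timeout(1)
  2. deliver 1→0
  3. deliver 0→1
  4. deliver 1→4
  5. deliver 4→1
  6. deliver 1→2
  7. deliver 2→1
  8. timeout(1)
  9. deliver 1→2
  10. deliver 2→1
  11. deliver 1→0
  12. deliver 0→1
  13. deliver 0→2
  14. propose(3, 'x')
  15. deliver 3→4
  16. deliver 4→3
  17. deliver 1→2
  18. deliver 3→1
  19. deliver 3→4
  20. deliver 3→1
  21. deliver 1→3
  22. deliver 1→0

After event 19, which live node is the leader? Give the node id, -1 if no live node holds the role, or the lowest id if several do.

1

1. timeout(1):  <1:cand b6 ->
2. deliver 1→0:  <0:foll b6 ->
3. deliver 0→1:  nop
4. deliver 1→4:  <4:foll b6 ->
5. deliver 4→1:  <1:lead b6 ->
6. deliver 1→2:  <2:foll b6 ->
7. deliver 2→1:  nop
8. timeout(1):  <1:cand b11 ->
9. deliver 1→2:  <2:foll b11 ->
10. deliver 2→1:  nop
11. deliver 1→0:  <0:foll b11 ->
12. deliver 0→1:  <1:lead b11 ->
13. deliver 0→2:  nop
14. propose(3,'x'):  nop
15. deliver 3→4:  nop
16. deliver 4→3:  nop
17. deliver 1→2:  nop
18. deliver 3→1:  nop
19. deliver 3→4:  nop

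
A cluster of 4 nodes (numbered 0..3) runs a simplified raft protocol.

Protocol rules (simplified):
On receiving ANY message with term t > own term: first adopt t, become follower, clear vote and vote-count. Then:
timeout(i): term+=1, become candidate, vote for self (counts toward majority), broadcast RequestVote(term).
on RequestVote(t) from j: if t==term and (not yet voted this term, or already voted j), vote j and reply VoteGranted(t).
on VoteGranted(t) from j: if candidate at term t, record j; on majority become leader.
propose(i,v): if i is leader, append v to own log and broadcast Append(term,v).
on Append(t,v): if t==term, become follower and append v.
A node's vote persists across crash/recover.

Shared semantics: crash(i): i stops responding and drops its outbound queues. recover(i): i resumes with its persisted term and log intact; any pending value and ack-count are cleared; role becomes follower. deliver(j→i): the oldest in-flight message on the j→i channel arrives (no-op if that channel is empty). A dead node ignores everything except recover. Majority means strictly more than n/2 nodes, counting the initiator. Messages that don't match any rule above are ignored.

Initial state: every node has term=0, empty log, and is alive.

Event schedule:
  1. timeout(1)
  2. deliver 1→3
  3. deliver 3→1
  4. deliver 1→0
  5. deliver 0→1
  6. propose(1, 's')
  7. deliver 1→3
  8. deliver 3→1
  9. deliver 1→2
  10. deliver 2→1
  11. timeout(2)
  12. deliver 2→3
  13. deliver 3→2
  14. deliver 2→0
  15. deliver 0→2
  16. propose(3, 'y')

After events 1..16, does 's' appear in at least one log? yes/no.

yes

after 1 — timeout(1): n1:cand/t1/[-]
after 2 — deliver 1→3: n3:foll/t1/[-]
after 3 — deliver 3→1: ·
after 4 — deliver 1→0: n0:foll/t1/[-]
after 5 — deliver 0→1: n1:lead/t1/[-]
after 6 — propose(1,'s'): n1:lead/t1/[s]
after 7 — deliver 1→3: n3:foll/t1/[s]
after 8 — deliver 3→1: ·
after 9 — deliver 1→2: n2:foll/t1/[-]
after 10 — deliver 2→1: ·
after 11 — timeout(2): n2:cand/t2/[-]
after 12 — deliver 2→3: n3:foll/t2/[s]
after 13 — deliver 3→2: ·
after 14 — deliver 2→0: n0:foll/t2/[-]
after 15 — deliver 0→2: n2:lead/t2/[-]
after 16 — propose(3,'y'): ·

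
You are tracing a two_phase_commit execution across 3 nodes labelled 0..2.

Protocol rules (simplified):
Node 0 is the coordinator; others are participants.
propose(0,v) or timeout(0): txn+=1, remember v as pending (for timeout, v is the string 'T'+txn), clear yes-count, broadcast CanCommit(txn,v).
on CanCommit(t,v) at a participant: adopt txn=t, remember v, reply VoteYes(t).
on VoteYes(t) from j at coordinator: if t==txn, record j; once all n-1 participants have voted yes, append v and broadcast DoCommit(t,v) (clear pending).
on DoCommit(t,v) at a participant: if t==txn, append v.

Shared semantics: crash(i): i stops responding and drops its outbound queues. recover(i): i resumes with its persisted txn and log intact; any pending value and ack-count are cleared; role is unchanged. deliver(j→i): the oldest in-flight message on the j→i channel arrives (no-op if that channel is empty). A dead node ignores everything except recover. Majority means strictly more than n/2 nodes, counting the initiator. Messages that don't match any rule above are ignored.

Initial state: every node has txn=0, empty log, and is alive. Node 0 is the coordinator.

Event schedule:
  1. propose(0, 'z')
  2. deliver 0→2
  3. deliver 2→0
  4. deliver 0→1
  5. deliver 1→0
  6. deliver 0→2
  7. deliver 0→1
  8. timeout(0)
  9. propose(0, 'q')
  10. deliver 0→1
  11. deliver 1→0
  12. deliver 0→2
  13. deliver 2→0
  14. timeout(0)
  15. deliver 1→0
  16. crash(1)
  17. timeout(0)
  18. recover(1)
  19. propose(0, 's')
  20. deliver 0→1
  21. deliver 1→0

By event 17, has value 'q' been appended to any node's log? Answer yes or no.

step 1 propose(0,'z'): 0={coor,t=1,log=-}
step 2 deliver 0→2: 2={part,t=1,log=-}
step 3 deliver 2→0: —
step 4 deliver 0→1: 1={part,t=1,log=-}
step 5 deliver 1→0: 0={coor,t=1,log=z}
step 6 deliver 0→2: 2={part,t=1,log=z}
step 7 deliver 0→1: 1={part,t=1,log=z}
step 8 timeout(0): 0={coor,t=2,log=z}
step 9 propose(0,'q'): 0={coor,t=3,log=z}
step 10 deliver 0→1: 1={part,t=2,log=z}
step 11 deliver 1→0: —
step 12 deliver 0→2: 2={part,t=2,log=z}
step 13 deliver 2→0: —
step 14 timeout(0): 0={coor,t=4,log=z}
step 15 deliver 1→0: —
step 16 crash(1): 1={✗part,t=2,log=z}
step 17 timeout(0): 0={coor,t=5,log=z}

no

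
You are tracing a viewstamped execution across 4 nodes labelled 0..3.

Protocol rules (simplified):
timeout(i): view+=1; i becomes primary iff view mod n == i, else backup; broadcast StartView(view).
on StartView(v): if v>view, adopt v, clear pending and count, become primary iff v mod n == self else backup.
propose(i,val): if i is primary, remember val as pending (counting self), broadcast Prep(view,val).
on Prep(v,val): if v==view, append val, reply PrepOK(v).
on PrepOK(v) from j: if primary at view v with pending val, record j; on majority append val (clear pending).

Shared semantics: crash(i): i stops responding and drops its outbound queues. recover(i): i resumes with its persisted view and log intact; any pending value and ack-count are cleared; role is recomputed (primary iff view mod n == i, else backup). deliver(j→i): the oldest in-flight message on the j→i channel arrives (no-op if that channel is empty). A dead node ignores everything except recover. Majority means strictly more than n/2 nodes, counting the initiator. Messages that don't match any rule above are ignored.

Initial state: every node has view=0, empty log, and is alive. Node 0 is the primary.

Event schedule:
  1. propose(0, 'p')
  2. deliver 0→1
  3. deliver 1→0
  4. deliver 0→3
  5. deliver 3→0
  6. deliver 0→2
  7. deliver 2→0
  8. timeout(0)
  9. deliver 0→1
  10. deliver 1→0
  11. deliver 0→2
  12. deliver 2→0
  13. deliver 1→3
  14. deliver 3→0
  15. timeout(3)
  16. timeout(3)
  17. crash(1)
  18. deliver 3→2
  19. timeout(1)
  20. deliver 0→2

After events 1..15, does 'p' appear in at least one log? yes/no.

e1 propose(0,'p'): ·
e2 deliver 0→1: 1[back,v=0,p]
e3 deliver 1→0: ·
e4 deliver 0→3: 3[back,v=0,p]
e5 deliver 3→0: 0[prim,v=0,p]
e6 deliver 0→2: 2[back,v=0,p]
e7 deliver 2→0: ·
e8 timeout(0): 0[back,v=1,p]
e9 deliver 0→1: 1[prim,v=1,p]
e10 deliver 1→0: ·
e11 deliver 0→2: 2[back,v=1,p]
e12 deliver 2→0: ·
e13 deliver 1→3: ·
e14 deliver 3→0: ·
e15 timeout(3): 3[back,v=1,p]

yes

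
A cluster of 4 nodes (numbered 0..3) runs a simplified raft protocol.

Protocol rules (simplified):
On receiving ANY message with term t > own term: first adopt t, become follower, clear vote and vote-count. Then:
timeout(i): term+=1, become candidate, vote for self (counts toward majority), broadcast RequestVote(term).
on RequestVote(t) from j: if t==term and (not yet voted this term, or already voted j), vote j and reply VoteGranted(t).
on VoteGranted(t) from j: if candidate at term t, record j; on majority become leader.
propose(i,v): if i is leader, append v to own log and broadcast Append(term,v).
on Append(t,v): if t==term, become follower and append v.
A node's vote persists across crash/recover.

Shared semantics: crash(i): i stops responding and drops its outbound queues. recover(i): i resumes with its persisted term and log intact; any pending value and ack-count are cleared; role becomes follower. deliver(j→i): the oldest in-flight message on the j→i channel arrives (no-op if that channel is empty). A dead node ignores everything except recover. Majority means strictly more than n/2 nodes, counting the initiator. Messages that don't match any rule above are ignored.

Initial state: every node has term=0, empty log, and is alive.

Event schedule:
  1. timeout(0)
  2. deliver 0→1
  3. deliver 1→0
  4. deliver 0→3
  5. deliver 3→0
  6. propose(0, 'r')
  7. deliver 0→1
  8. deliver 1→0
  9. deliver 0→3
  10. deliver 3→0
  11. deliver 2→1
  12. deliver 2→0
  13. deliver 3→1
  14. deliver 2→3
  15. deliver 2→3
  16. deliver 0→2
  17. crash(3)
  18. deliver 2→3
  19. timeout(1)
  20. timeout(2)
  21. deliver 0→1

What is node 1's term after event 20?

2

e1 timeout(0): 0[cand,t=1,-]
e2 deliver 0→1: 1[foll,t=1,-]
e3 deliver 1→0: ·
e4 deliver 0→3: 3[foll,t=1,-]
e5 deliver 3→0: 0[lead,t=1,-]
e6 propose(0,'r'): 0[lead,t=1,r]
e7 deliver 0→1: 1[foll,t=1,r]
e8 deliver 1→0: ·
e9 deliver 0→3: 3[foll,t=1,r]
e10 deliver 3→0: ·
e11 deliver 2→1: ·
e12 deliver 2→0: ·
e13 deliver 3→1: ·
e14 deliver 2→3: ·
e15 deliver 2→3: ·
e16 deliver 0→2: 2[foll,t=1,-]
e17 crash(3): 3[✗foll,t=1,r]
e18 deliver 2→3: ·
e19 timeout(1): 1[cand,t=2,r]
e20 timeout(2): 2[cand,t=2,-]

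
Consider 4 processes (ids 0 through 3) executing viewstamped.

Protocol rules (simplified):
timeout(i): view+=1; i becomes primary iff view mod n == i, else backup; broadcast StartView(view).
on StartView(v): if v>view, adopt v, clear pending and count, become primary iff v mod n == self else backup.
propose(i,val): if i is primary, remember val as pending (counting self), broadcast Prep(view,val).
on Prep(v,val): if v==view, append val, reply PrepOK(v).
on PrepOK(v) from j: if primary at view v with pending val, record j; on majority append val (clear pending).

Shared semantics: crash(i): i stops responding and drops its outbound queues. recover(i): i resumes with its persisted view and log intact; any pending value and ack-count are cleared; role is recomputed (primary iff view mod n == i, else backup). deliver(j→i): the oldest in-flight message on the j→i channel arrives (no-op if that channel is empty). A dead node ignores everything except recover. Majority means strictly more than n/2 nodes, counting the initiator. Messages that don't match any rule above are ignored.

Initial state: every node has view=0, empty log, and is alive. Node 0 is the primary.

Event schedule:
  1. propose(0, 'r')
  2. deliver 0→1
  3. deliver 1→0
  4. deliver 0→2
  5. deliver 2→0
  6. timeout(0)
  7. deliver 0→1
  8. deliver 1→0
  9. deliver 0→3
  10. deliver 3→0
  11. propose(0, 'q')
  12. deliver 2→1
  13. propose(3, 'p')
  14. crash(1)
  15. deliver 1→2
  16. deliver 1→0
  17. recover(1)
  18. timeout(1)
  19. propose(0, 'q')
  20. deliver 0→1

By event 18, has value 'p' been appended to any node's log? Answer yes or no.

e1 propose(0,'r'): ·
e2 deliver 0→1: 1[back,v=0,r]
e3 deliver 1→0: ·
e4 deliver 0→2: 2[back,v=0,r]
e5 deliver 2→0: 0[prim,v=0,r]
e6 timeout(0): 0[back,v=1,r]
e7 deliver 0→1: 1[prim,v=1,r]
e8 deliver 1→0: ·
e9 deliver 0→3: 3[back,v=0,r]
e10 deliver 3→0: ·
e11 propose(0,'q'): ·
e12 deliver 2→1: ·
e13 propose(3,'p'): ·
e14 crash(1): 1[✗prim,v=1,r]
e15 deliver 1→2: ·
e16 deliver 1→0: ·
e17 recover(1): 1[prim,v=1,r]
e18 timeout(1): 1[back,v=2,r]

no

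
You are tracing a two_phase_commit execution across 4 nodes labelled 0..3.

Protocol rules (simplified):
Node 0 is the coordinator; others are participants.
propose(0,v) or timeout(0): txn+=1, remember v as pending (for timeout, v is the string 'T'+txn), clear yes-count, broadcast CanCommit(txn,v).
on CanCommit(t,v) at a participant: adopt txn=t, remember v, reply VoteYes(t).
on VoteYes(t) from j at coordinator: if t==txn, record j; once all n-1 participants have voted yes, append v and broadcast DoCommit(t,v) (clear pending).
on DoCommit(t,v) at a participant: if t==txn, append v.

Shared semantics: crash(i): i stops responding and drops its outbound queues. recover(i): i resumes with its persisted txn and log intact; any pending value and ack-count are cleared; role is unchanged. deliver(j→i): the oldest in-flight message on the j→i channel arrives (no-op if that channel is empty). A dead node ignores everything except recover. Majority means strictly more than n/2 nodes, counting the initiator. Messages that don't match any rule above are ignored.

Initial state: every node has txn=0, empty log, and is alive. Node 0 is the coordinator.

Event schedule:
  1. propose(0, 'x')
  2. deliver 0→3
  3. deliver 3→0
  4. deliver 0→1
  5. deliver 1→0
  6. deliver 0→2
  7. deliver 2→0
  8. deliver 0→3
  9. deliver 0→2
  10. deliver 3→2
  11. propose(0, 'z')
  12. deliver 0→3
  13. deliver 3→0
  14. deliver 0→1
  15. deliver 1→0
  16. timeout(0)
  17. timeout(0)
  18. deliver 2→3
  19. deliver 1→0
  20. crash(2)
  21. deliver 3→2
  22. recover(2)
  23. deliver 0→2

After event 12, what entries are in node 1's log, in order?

1. propose(0,'x'):  <0:coor t1 ->
2. deliver 0→3:  <3:part t1 ->
3. deliver 3→0:  nop
4. deliver 0→1:  <1:part t1 ->
5. deliver 1→0:  nop
6. deliver 0→2:  <2:part t1 ->
7. deliver 2→0:  <0:coor t1 x>
8. deliver 0→3:  <3:part t1 x>
9. deliver 0→2:  <2:part t1 x>
10. deliver 3→2:  nop
11. propose(0,'z'):  <0:coor t2 x>
12. deliver 0→3:  <3:part t2 x>

empty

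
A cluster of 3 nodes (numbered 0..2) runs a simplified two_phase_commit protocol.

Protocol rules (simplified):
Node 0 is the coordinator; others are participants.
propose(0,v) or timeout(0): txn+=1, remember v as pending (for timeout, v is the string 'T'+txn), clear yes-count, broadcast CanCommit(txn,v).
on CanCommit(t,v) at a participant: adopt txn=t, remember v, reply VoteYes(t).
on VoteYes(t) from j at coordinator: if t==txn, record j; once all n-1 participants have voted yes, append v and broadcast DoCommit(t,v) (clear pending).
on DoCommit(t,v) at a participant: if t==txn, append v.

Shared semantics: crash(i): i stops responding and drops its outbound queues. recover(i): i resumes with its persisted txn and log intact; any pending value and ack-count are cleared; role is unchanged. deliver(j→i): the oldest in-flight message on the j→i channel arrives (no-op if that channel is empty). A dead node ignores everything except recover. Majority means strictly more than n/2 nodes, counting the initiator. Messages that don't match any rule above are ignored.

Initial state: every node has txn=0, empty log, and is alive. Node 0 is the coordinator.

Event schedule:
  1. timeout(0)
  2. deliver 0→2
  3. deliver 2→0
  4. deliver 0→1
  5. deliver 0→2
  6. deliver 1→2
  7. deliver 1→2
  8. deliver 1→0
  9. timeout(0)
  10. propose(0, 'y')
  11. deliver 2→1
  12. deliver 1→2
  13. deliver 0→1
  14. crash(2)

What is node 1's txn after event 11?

step 1 timeout(0): 0={coor,t=1,log=-}
step 2 deliver 0→2: 2={part,t=1,log=-}
step 3 deliver 2→0: —
step 4 deliver 0→1: 1={part,t=1,log=-}
step 5 deliver 0→2: —
step 6 deliver 1→2: —
step 7 deliver 1→2: —
step 8 deliver 1→0: 0={coor,t=1,log=T1}
step 9 timeout(0): 0={coor,t=2,log=T1}
step 10 propose(0,'y'): 0={coor,t=3,log=T1}
step 11 deliver 2→1: —

1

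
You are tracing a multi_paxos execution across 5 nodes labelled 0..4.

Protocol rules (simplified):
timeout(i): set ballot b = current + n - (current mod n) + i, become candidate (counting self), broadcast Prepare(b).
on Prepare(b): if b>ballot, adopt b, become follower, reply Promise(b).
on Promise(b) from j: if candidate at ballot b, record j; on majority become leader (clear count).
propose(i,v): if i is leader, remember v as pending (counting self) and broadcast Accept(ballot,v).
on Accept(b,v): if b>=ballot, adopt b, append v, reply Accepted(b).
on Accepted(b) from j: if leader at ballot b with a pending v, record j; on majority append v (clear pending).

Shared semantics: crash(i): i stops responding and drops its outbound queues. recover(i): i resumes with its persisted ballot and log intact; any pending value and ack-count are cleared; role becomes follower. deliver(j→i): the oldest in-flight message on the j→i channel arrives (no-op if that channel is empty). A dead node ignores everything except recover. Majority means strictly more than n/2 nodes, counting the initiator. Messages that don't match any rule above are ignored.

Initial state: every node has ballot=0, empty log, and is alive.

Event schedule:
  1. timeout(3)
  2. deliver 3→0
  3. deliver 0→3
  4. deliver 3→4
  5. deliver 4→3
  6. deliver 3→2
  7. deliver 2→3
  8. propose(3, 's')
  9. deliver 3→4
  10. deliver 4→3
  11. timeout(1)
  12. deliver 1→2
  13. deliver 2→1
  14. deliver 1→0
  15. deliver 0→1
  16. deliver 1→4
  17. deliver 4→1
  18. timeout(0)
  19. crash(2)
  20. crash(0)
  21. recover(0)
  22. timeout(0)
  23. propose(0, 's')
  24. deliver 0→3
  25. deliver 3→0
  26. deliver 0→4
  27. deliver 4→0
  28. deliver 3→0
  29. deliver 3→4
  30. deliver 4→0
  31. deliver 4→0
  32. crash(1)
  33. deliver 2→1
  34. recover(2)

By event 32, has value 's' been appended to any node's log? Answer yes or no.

yes

step 1 timeout(3): 3={cand,b=8,log=-}
step 2 deliver 3→0: 0={foll,b=8,log=-}
step 3 deliver 0→3: —
step 4 deliver 3→4: 4={foll,b=8,log=-}
step 5 deliver 4→3: 3={lead,b=8,log=-}
step 6 deliver 3→2: 2={foll,b=8,log=-}
step 7 deliver 2→3: —
step 8 propose(3,'s'): —
step 9 deliver 3→4: 4={foll,b=8,log=s}
step 10 deliver 4→3: —
step 11 timeout(1): 1={cand,b=6,log=-}
step 12 deliver 1→2: —
step 13 deliver 2→1: —
step 14 deliver 1→0: —
step 15 deliver 0→1: —
step 16 deliver 1→4: —
step 17 deliver 4→1: —
step 18 timeout(0): 0={cand,b=10,log=-}
step 19 crash(2): 2={✗foll,b=8,log=-}
step 20 crash(0): 0={✗cand,b=10,log=-}
step 21 recover(0): 0={foll,b=10,log=-}
step 22 timeout(0): 0={cand,b=15,log=-}
step 23 propose(0,'s'): —
step 24 deliver 0→3: 3={foll,b=15,log=-}
step 25 deliver 3→0: —
step 26 deliver 0→4: 4={foll,b=15,log=s}
step 27 deliver 4→0: —
step 28 deliver 3→0: 0={lead,b=15,log=-}
step 29 deliver 3→4: —
step 30 deliver 4→0: —
step 31 deliver 4→0: —
step 32 crash(1): 1={✗cand,b=6,log=-}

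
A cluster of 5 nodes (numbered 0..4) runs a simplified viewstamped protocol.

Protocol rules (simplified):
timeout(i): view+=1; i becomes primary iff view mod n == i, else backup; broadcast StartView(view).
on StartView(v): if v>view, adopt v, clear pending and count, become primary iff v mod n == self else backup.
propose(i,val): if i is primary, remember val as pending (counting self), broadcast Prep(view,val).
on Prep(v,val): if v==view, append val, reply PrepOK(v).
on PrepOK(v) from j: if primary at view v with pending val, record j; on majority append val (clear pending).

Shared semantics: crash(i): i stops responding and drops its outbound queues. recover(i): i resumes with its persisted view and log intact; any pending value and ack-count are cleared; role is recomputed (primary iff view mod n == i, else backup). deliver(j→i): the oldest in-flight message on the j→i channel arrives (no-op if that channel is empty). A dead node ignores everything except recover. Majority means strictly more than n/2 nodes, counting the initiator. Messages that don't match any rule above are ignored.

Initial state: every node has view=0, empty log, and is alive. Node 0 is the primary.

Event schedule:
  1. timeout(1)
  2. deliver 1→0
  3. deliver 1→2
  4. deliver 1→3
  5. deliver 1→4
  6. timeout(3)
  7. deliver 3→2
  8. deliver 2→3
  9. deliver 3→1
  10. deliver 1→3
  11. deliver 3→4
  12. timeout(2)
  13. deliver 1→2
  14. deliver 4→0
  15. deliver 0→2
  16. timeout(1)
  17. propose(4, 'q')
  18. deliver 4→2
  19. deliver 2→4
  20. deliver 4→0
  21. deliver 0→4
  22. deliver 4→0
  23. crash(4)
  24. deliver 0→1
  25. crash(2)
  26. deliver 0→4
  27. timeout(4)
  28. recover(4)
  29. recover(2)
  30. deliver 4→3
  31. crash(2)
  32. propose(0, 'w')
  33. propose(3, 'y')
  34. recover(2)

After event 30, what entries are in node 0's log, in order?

empty

[1] timeout(1) → N1(prim v1 [-])
[2] deliver 1→0 → N0(back v1 [-])
[3] deliver 1→2 → N2(back v1 [-])
[4] deliver 1→3 → N3(back v1 [-])
[5] deliver 1→4 → N4(back v1 [-])
[6] timeout(3) → N3(back v2 [-])
[7] deliver 3→2 → N2(prim v2 [-])
[8] deliver 2→3 → ∅
[9] deliver 3→1 → N1(back v2 [-])
[10] deliver 1→3 → ∅
[11] deliver 3→4 → N4(back v2 [-])
[12] timeout(2) → N2(back v3 [-])
[13] deliver 1→2 → ∅
[14] deliver 4→0 → ∅
[15] deliver 0→2 → ∅
[16] timeout(1) → N1(back v3 [-])
[17] propose(4,'q') → ∅
[18] deliver 4→2 → ∅
[19] deliver 2→4 → N4(back v3 [-])
[20] deliver 4→0 → ∅
[21] deliver 0→4 → ∅
[22] deliver 4→0 → ∅
[23] crash(4) → N4(✗back v3 [-])
[24] deliver 0→1 → ∅
[25] crash(2) → N2(✗back v3 [-])
[26] deliver 0→4 → ∅
[27] timeout(4) → ∅
[28] recover(4) → N4(back v3 [-])
[29] recover(2) → N2(back v3 [-])
[30] deliver 4→3 → ∅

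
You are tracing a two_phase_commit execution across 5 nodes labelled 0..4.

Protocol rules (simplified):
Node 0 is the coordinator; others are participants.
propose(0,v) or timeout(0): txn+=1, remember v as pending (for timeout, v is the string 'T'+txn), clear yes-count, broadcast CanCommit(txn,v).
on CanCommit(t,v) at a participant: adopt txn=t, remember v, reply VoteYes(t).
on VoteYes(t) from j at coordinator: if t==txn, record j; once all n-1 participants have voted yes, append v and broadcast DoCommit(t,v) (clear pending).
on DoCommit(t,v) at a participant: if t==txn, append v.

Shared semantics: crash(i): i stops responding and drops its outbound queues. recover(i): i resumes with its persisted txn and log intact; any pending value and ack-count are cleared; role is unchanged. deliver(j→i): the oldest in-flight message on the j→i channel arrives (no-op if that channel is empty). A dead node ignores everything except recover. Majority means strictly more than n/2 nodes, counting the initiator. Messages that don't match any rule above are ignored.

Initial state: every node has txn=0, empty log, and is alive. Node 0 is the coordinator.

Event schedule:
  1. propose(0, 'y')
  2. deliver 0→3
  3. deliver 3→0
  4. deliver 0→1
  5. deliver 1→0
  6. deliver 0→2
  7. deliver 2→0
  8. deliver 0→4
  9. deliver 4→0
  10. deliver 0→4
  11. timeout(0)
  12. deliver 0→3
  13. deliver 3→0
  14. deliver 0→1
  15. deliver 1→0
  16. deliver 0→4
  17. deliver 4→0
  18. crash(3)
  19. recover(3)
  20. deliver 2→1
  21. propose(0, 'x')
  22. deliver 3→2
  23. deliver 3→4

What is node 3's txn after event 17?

1

after 1 — propose(0,'y'): n0:coor/t1/[-]
after 2 — deliver 0→3: n3:part/t1/[-]
after 3 — deliver 3→0: ·
after 4 — deliver 0→1: n1:part/t1/[-]
after 5 — deliver 1→0: ·
after 6 — deliver 0→2: n2:part/t1/[-]
after 7 — deliver 2→0: ·
after 8 — deliver 0→4: n4:part/t1/[-]
after 9 — deliver 4→0: n0:coor/t1/[y]
after 10 — deliver 0→4: n4:part/t1/[y]
after 11 — timeout(0): n0:coor/t2/[y]
after 12 — deliver 0→3: n3:part/t1/[y]
after 13 — deliver 3→0: ·
after 14 — deliver 0→1: n1:part/t1/[y]
after 15 — deliver 1→0: ·
after 16 — deliver 0→4: n4:part/t2/[y]
after 17 — deliver 4→0: ·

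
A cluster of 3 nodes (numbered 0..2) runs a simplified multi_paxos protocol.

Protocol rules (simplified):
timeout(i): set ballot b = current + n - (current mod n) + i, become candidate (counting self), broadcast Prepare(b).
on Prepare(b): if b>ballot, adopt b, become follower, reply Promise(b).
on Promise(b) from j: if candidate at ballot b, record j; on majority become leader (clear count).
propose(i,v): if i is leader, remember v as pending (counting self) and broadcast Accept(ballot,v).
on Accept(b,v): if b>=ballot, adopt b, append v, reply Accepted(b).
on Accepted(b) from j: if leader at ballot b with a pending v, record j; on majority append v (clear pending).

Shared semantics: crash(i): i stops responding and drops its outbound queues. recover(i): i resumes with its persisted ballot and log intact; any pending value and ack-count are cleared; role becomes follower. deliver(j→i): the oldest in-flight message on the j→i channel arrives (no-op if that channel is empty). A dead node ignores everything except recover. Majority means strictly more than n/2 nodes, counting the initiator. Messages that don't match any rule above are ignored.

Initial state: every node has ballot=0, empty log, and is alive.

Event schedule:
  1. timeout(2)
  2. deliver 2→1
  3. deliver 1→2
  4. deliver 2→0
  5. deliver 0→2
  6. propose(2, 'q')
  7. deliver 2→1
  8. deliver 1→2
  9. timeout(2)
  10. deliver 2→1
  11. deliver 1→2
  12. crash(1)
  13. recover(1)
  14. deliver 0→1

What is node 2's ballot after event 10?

1. timeout(2):  <2:cand b5 ->
2. deliver 2→1:  <1:foll b5 ->
3. deliver 1→2:  <2:lead b5 ->
4. deliver 2→0:  <0:foll b5 ->
5. deliver 0→2:  nop
6. propose(2,'q'):  nop
7. deliver 2→1:  <1:foll b5 q>
8. deliver 1→2:  <2:lead b5 q>
9. timeout(2):  <2:cand b8 q>
10. deliver 2→1:  <1:foll b8 q>

8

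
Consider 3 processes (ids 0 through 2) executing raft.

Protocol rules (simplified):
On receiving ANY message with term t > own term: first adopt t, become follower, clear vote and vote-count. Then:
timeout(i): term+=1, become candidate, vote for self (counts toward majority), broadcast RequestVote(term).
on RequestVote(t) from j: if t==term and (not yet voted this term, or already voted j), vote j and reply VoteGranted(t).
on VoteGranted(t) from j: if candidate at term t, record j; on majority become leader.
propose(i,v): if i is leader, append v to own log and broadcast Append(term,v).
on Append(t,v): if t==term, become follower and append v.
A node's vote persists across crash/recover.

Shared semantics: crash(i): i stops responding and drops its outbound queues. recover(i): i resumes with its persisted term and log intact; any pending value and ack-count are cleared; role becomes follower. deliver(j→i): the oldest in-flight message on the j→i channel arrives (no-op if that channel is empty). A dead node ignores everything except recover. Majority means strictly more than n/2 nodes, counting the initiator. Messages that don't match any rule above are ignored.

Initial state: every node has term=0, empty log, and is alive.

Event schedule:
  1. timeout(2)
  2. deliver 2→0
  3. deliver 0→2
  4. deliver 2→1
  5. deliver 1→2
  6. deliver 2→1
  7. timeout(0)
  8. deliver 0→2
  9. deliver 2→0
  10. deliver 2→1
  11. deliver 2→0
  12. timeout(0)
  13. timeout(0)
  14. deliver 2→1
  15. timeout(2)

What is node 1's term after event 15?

1

1. timeout(2):  <2:cand t1 ->
2. deliver 2→0:  <0:foll t1 ->
3. deliver 0→2:  <2:lead t1 ->
4. deliver 2→1:  <1:foll t1 ->
5. deliver 1→2:  nop
6. deliver 2→1:  nop
7. timeout(0):  <0:cand t2 ->
8. deliver 0→2:  <2:foll t2 ->
9. deliver 2→0:  <0:lead t2 ->
10. deliver 2→1:  nop
11. deliver 2→0:  nop
12. timeout(0):  <0:cand t3 ->
13. timeout(0):  <0:cand t4 ->
14. deliver 2→1:  nop
15. timeout(2):  <2:cand t3 ->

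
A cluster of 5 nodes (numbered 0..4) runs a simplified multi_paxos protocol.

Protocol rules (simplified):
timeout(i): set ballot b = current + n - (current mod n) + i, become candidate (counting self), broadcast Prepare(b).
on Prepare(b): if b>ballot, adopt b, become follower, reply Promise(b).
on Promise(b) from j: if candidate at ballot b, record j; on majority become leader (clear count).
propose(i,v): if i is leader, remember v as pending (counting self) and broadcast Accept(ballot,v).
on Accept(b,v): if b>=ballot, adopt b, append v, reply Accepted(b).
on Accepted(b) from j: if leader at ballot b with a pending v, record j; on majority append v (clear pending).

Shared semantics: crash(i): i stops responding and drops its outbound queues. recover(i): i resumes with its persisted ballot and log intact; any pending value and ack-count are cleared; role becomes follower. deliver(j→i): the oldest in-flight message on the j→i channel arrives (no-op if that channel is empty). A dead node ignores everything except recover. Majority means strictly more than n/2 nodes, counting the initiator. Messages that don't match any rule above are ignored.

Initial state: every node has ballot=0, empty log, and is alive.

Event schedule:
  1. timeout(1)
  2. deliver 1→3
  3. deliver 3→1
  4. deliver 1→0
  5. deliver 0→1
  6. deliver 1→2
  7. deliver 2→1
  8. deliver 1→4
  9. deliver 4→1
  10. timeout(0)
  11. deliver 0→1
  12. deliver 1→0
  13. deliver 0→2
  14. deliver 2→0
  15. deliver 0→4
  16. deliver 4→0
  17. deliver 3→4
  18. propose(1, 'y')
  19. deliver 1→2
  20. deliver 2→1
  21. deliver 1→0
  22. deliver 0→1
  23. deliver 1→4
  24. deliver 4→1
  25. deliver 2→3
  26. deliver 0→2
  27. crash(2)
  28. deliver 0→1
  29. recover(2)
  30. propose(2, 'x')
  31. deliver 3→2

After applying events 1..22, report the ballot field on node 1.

10

[1] timeout(1) → N1(cand b6 [-])
[2] deliver 1→3 → N3(foll b6 [-])
[3] deliver 3→1 → ∅
[4] deliver 1→0 → N0(foll b6 [-])
[5] deliver 0→1 → N1(lead b6 [-])
[6] deliver 1→2 → N2(foll b6 [-])
[7] deliver 2→1 → ∅
[8] deliver 1→4 → N4(foll b6 [-])
[9] deliver 4→1 → ∅
[10] timeout(0) → N0(cand b10 [-])
[11] deliver 0→1 → N1(foll b10 [-])
[12] deliver 1→0 → ∅
[13] deliver 0→2 → N2(foll b10 [-])
[14] deliver 2→0 → N0(lead b10 [-])
[15] deliver 0→4 → N4(foll b10 [-])
[16] deliver 4→0 → ∅
[17] deliver 3→4 → ∅
[18] propose(1,'y') → ∅
[19] deliver 1→2 → ∅
[20] deliver 2→1 → ∅
[21] deliver 1→0 → ∅
[22] deliver 0→1 → ∅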